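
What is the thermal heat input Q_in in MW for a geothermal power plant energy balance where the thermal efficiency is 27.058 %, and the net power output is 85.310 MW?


Q_in = W_net / (eta / 100)
Q_in = 85.310 / (27.058 / 100)
Q_in = 315.29 MW


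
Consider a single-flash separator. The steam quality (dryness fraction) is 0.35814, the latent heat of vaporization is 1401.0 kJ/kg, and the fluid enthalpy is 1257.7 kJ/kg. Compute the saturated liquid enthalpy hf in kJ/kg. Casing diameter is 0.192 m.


hf = h - x * hfg
hf = 1257.7 - 0.35814 * 1401.0
hf = 755.95 kJ/kg


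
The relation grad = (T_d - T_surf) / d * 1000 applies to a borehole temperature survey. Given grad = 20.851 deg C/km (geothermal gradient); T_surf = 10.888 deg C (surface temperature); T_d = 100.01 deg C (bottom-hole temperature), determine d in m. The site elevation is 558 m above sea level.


d = (T_d - T_surf) / grad * 1000
d = (100.01 - 10.888) / 20.851 * 1000
d = 4274.2 m


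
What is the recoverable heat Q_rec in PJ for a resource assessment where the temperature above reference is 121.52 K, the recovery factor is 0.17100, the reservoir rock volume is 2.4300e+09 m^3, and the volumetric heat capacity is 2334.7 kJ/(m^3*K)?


Step 1: Q_s = Vr*rhoc*dT/1e12 = 2.4300e+09*2334.7*121.52/1e12 = 689.4220 PJ
Step 2: Q_rec = Q_s * RF = 689.4220 * 0.171 = 117.89 PJ
Q_rec = 117.89 PJ


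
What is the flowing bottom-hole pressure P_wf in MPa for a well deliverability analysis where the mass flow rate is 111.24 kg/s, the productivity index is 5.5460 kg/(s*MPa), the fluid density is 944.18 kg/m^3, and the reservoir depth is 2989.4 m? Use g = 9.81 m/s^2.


Step 1: P_i = rho*g*h/1e6 = 944.18*9.81*2989.4/1e6 = 27.68904 MPa
Step 2: P_wf = P_i - mdot/PI = 27.68904 - 111.24/5.546 = 7.6313 MPa
P_wf = 7.6313 MPa


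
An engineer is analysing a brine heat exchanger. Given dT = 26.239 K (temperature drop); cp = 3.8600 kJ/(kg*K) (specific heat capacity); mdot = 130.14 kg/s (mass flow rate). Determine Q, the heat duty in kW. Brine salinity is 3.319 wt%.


Q = mdot * cp * dT / 1000
Q = 130.14 * 3.8600 * 26.239 / 1000
Q = 13.18091 MW
Convert: 13.18091 MW * 1000.0 = 13181 kW
Q = 13181 kW


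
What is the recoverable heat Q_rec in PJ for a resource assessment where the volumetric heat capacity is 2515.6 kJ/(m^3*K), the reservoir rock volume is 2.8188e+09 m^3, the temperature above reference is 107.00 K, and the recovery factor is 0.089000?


Step 1: Q_s = Vr*rhoc*dT/1e12 = 2.8188e+09*2515.6*107.0/1e12 = 758.7341 PJ
Step 2: Q_rec = Q_s * RF = 758.7341 * 0.089 = 67.527 PJ
Q_rec = 67.527 PJ


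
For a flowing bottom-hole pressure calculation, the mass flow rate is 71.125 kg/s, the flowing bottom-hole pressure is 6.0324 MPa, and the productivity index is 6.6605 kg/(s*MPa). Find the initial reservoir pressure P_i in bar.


P_i = P_wf + mdot / PI
P_i = 6.0324 + 71.125 / 6.6605
P_i = 16.71103 MPa
Convert: 16.71103 MPa * 10.0 = 167.11 bar
P_i = 167.11 bar


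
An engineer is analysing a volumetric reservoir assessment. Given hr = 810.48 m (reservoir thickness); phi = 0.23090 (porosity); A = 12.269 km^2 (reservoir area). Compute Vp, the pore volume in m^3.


Vp = A * 1e6 * hr * phi
Vp = 12.269 * 1e6 * 810.48 * 0.23090
Vp = 2.2960e+09 m^3


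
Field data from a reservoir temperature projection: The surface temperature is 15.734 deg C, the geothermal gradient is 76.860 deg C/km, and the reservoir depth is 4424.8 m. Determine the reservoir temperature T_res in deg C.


T_res = T_surf + grad * d / 1000
T_res = 15.734 + 76.860 * 4424.8 / 1000
T_res = 355.82 deg C


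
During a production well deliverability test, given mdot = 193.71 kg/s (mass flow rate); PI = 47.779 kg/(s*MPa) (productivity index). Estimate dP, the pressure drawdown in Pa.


dP = mdot * 1000 / PI
dP = 193.71 * 1000 / 47.779
dP = 4054.292 kPa
Convert: 4054.292 kPa * 1000.0 = 4.0543e+06 Pa
dP = 4.0543e+06 Pa


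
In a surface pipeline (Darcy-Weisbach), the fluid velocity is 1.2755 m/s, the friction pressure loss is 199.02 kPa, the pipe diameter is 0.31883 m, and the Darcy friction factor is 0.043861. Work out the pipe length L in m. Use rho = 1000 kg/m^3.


L = dP*1000*D / (f*rho*vel^2/2)
L = 199.02*1000*0.31883 / (0.043861*1000*1.2755^2/2)
L = 1778.5 m


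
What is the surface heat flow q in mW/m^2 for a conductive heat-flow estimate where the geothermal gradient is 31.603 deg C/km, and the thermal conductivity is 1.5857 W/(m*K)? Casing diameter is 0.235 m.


q = k * grad / 1000
q = 1.5857 * 31.603 / 1000
q = 0.05011288 W/m^2
Convert: 0.05011288 W/m^2 * 1000.0 = 50.113 mW/m^2
q = 50.113 mW/m^2


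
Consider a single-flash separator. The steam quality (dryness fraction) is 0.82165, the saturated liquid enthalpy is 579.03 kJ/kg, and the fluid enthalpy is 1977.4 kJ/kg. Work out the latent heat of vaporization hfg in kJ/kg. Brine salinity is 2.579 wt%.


hfg = (h - hf) / x
hfg = (1977.4 - 579.03) / 0.82165
hfg = 1701.9 kJ/kg


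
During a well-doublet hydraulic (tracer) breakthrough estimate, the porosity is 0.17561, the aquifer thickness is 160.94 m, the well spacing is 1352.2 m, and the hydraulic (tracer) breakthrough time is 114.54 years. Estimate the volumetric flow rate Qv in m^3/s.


Qv = pi*hr*phi*L^2 / (3*t_bt*365.25*86400)
Qv = pi*160.94*0.17561*1352.2^2 / (3*114.54*365.25*86400)
Qv = 0.014971 m^3/s


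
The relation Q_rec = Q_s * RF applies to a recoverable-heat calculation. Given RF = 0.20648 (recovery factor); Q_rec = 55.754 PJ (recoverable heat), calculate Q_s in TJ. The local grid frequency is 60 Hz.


Q_s = Q_rec / RF
Q_s = 55.754 / 0.20648
Q_s = 270.0213 PJ
Convert: 270.0213 PJ * 1000.0 = 2.7002e+05 TJ
Q_s = 2.7002e+05 TJ


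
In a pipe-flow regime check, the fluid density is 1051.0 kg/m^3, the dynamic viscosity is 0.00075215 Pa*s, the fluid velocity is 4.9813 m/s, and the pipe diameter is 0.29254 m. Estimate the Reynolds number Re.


Re = rho * vel * D / mu
Re = 1051.0 * 4.9813 * 0.29254 / 0.00075215
Re = 2.0362e+06


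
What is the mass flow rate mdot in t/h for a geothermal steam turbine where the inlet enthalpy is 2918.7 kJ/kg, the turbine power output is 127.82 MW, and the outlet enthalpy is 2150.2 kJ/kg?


mdot = P * 1000 / (h_in - h_out)
mdot = 127.82 * 1000 / (2918.7 - 2150.2)
mdot = 166.3240 kg/s
Convert: 166.3240 kg/s * 3.6 = 598.77 t/h
mdot = 598.77 t/h


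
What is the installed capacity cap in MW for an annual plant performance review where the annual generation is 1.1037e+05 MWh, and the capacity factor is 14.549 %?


cap = E_a / (CF/100 * 8760)
cap = 1.1037e+05 / (14.549/100 * 8760)
cap = 86.599 MW


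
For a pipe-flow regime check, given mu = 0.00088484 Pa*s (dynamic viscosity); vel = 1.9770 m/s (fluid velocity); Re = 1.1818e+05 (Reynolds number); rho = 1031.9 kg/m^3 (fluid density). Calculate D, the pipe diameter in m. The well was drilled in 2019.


D = Re * mu / (rho * vel)
D = 1.1818e+05 * 0.00088484 / (1031.9 * 1.9770)
D = 0.051258 m


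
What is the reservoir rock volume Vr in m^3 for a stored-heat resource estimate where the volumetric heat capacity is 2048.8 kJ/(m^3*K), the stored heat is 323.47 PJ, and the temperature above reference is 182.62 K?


Vr = Q_s * 1e12 / (rhoc * dT)
Vr = 323.47 * 1e12 / (2048.8 * 182.62)
Vr = 8.6454e+08 m^3


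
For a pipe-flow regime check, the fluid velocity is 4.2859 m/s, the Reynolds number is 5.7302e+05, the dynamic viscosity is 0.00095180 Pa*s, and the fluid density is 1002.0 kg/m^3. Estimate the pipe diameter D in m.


D = Re * mu / (rho * vel)
D = 5.7302e+05 * 0.00095180 / (1002.0 * 4.2859)
D = 0.12700 m


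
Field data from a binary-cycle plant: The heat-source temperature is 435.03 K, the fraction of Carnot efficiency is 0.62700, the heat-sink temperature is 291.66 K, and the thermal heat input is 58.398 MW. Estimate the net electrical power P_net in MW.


Step 1: eta = (1 - Tc/Th)*f = (1 - 291.66/435.03)*0.627 = 0.2066363
Step 2: P_net = eta * Q_in = 0.2066363 * 58.398 = 12.067 MW
P_net = 12.067 MW


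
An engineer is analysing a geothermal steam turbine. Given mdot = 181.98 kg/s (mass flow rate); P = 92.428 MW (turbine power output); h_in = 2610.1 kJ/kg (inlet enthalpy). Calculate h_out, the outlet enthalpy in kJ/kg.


h_out = h_in - P * 1000 / mdot
h_out = 2610.1 - 92.428 * 1000 / 181.98
h_out = 2102.2 kJ/kg


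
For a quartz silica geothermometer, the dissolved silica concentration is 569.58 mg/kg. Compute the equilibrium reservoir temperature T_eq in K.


T_eq = 1309 / (5.19 - log10(SiO2)) - 273.15
T_eq = 1309 / (5.19 - log10(569.58)) - 273.15
T_eq = 264.5495 deg C
Convert to K: 264.5495 + 273.15 = 537.70 K
T_eq = 537.70 K


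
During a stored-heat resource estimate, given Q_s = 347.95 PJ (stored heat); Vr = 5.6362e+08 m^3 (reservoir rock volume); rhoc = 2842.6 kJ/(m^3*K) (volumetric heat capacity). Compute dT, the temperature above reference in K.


dT = Q_s * 1e12 / (Vr * rhoc)
dT = 347.95 * 1e12 / (5.6362e+08 * 2842.6)
dT = 217.18 K


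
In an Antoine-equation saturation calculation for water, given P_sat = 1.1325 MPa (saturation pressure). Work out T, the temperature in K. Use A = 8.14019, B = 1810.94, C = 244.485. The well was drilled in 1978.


T = B / (A - log10(P_sat * 760 / 0.101325)) - C
T = 1810.94 / (8.14019 - log10(1.1325 * 760 / 0.101325)) - 244.485
T = 185.5593 deg C
Convert to K: 185.5593 + 273.15 = 458.71 K
T = 458.71 K


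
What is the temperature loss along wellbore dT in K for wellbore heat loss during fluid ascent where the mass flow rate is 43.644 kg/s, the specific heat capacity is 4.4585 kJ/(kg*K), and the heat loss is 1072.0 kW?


dT = Q_loss / (mdot * cp)
dT = 1072.0 / (43.644 * 4.4585)
dT = 5.5091 K


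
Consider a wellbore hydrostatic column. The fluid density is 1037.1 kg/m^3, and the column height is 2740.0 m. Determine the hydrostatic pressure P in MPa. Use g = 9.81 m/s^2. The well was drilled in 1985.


P = rho * g * h / 1e6
P = 1037.1 * 9.81 * 2740.0 / 1e6
P = 27.877 MPa


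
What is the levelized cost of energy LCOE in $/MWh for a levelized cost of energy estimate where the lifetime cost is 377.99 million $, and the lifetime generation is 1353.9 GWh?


LCOE = C_tot / E_tot * 100
LCOE = 377.99 / 1353.9 * 100
LCOE = 27.91861 cents/kWh
Convert: 27.91861 cents/kWh * 10.0 = 279.19 $/MWh
LCOE = 279.19 $/MWh


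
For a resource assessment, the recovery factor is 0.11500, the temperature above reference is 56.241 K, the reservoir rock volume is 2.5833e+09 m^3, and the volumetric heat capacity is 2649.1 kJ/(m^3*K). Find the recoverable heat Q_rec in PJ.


Step 1: Q_s = Vr*rhoc*dT/1e12 = 2.5833e+09*2649.1*56.241/1e12 = 384.8808 PJ
Step 2: Q_rec = Q_s * RF = 384.8808 * 0.115 = 44.261 PJ
Q_rec = 44.261 PJ


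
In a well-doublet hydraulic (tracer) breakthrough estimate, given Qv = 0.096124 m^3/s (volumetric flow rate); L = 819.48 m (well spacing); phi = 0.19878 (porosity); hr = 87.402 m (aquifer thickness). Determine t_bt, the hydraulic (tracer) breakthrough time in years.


t_bt = pi * hr * phi * L^2 / (3 * Qv) / (365.25*86400)
t_bt = pi * 87.402 * 0.19878 * 819.48^2 / (3 * 0.096124) / (365.25*86400)
t_bt = 4.0278 years


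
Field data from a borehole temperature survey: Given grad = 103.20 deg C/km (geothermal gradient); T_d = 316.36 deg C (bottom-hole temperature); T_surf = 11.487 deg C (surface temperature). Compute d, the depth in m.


d = (T_d - T_surf) / grad * 1000
d = (316.36 - 11.487) / 103.20 * 1000
d = 2954.2 m


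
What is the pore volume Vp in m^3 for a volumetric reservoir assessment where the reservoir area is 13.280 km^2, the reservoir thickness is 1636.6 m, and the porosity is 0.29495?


Vp = A * 1e6 * hr * phi
Vp = 13.280 * 1e6 * 1636.6 * 0.29495
Vp = 6.4105e+09 m^3


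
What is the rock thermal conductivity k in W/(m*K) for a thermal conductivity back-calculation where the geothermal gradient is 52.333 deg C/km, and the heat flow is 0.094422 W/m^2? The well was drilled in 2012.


k = q / (grad / 1000)
k = 0.094422 / (52.333 / 1000)
k = 1.8043 W/(m*K)


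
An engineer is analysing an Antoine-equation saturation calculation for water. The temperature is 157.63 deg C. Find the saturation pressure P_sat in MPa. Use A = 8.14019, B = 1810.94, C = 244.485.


P_sat = 10^(A - B/(C + T)) / 760 * 0.101325
P_sat = 10^(8.14019 - 1810.94/(244.485 + 157.63)) / 760 * 0.101325
P_sat = 0.57750 MPa


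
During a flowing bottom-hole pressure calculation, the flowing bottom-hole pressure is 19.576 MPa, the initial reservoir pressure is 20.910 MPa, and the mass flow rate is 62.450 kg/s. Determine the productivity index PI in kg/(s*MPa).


PI = mdot / (P_i - P_wf)
PI = 62.450 / (20.910 - 19.576)
PI = 46.814 kg/(s*MPa)


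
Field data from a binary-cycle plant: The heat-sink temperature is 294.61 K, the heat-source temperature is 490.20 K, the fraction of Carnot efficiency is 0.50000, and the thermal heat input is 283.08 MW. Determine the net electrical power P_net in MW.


Step 1: eta = (1 - Tc/Th)*f = (1 - 294.61/490.2)*0.5 = 0.1995002
Step 2: P_net = eta * Q_in = 0.1995002 * 283.08 = 56.475 MW
P_net = 56.475 MW


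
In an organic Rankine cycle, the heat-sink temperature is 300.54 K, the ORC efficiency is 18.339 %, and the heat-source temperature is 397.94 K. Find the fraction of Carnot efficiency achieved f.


f = (eta_orc/100) / (1 - Tc/Th)
f = (18.339/100) / (1 - 300.54/397.94)
f = 0.74926


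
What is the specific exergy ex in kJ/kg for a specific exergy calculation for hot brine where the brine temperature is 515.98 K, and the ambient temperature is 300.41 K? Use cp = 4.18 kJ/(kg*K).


ex = cp * ((T_b - T_0) - T_0 * ln(T_b/T_0))
ex = 4.18 * ((515.98 - 300.41) - 300.41 * ln(515.98/300.41))
ex = 221.84 kJ/kg


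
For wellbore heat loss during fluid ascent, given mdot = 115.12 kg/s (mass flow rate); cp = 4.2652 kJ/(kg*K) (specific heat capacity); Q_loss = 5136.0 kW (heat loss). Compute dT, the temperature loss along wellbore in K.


dT = Q_loss / (mdot * cp)
dT = 5136.0 / (115.12 * 4.2652)
dT = 10.460 K


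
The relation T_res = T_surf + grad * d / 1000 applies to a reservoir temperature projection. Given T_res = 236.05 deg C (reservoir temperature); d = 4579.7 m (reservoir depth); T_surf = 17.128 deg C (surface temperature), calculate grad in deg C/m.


grad = (T_res - T_surf) / d * 1000
grad = (236.05 - 17.128) / 4579.7 * 1000
grad = 47.80269 deg C/km
Convert: 47.80269 deg C/km * 0.001 = 0.047803 deg C/m
grad = 0.047803 deg C/m


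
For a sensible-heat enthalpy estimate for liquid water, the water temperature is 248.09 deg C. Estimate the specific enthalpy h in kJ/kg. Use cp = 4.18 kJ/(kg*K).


h = cp * T
h = 4.18 * 248.09
h = 1037.0 kJ/kg


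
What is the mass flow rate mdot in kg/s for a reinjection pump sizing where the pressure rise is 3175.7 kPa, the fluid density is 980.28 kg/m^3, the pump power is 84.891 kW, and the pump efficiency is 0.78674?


mdot = P_pump * rho * eta / dP
mdot = 84.891 * 980.28 * 0.78674 / 3175.7
mdot = 20.616 kg/s


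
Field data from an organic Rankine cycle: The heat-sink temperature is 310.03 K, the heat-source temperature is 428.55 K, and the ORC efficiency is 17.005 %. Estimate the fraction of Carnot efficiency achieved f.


f = (eta_orc/100) / (1 - Tc/Th)
f = (17.005/100) / (1 - 310.03/428.55)
f = 0.61487


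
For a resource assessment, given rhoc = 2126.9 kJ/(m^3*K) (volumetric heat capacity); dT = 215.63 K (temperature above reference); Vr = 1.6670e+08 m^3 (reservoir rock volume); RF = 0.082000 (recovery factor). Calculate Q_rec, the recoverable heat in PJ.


Step 1: Q_s = Vr*rhoc*dT/1e12 = 1.6670e+08*2126.9*215.63/1e12 = 76.45253 PJ
Step 2: Q_rec = Q_s * RF = 76.45253 * 0.082 = 6.2691 PJ
Q_rec = 6.2691 PJ


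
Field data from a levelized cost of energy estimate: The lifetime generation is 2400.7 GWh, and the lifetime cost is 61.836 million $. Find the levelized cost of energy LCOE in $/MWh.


LCOE = C_tot / E_tot * 100
LCOE = 61.836 / 2400.7 * 100
LCOE = 2.575749 cents/kWh
Convert: 2.575749 cents/kWh * 10.0 = 25.757 $/MWh
LCOE = 25.757 $/MWh


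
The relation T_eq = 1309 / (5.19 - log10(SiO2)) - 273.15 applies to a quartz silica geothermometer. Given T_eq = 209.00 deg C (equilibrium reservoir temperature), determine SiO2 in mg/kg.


SiO2 = 10^(5.19 - 1309/(T_eq + 273.15))
SiO2 = 10^(5.19 - 1309/(209.00 + 273.15))
SiO2 = 298.59 mg/kg


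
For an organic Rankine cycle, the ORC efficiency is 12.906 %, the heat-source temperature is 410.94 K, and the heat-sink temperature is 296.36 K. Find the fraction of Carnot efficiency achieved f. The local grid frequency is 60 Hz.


f = (eta_orc/100) / (1 - Tc/Th)
f = (12.906/100) / (1 - 296.36/410.94)
f = 0.46287


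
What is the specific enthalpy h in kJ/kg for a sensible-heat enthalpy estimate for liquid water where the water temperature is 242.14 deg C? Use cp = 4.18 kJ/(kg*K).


h = cp * T
h = 4.18 * 242.14
h = 1012.1 kJ/kg


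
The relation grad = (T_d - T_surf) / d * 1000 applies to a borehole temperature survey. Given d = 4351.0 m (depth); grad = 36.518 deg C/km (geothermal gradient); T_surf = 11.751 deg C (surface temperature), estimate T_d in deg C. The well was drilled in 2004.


T_d = T_surf + grad * d / 1000
T_d = 11.751 + 36.518 * 4351.0 / 1000
T_d = 170.64 deg C


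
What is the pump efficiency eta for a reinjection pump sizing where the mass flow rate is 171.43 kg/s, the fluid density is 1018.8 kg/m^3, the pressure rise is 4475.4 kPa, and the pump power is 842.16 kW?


eta = mdot * dP / (rho * P_pump)
eta = 171.43 * 4475.4 / (1018.8 * 842.16)
eta = 0.89420


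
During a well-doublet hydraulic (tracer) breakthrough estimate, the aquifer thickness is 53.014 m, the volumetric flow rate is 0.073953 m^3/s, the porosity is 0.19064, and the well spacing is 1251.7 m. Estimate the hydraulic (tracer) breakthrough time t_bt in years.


t_bt = pi * hr * phi * L^2 / (3 * Qv) / (365.25*86400)
t_bt = pi * 53.014 * 0.19064 * 1251.7^2 / (3 * 0.073953) / (365.25*86400)
t_bt = 7.1052 years


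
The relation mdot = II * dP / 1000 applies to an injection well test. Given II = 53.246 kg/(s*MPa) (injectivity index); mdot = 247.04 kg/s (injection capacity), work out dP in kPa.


dP = mdot * 1000 / II
dP = 247.04 * 1000 / 53.246
dP = 4639.6 kPa


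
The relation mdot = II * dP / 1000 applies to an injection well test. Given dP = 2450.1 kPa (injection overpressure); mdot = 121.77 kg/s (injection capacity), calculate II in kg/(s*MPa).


II = mdot * 1000 / dP
II = 121.77 * 1000 / 2450.1
II = 49.700 kg/(s*MPa)


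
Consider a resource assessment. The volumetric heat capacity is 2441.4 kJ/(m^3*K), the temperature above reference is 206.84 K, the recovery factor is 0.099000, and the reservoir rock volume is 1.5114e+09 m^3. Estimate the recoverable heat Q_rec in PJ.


Step 1: Q_s = Vr*rhoc*dT/1e12 = 1.5114e+09*2441.4*206.84/1e12 = 763.2255 PJ
Step 2: Q_rec = Q_s * RF = 763.2255 * 0.099 = 75.559 PJ
Q_rec = 75.559 PJ


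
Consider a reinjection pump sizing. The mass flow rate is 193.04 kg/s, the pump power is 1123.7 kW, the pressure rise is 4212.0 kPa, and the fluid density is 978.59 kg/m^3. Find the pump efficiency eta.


eta = mdot * dP / (rho * P_pump)
eta = 193.04 * 4212.0 / (978.59 * 1123.7)
eta = 0.73941


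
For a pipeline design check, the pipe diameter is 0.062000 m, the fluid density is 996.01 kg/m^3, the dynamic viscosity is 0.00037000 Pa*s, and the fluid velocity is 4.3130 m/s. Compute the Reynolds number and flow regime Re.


Step 1: Re = rho*vel*D/mu = 996.01*4.313*0.062/0.00037 = 7.1984e+05
Step 2: Re = 7.1984e+05 > 4000, so flow is turbulent.
Re = 7.1984e+05 (turbulent)


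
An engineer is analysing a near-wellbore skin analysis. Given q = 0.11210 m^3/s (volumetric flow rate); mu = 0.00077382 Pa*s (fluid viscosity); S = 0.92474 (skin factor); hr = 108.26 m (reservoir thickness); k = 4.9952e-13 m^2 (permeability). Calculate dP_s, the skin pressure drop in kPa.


dP_s = S * q * mu / (2*pi*k*hr) / 1000
dP_s = 0.92474 * 0.11210 * 0.00077382 / (2*pi*4.9952e-13*108.26) / 1000
dP_s = 236.08 kPa


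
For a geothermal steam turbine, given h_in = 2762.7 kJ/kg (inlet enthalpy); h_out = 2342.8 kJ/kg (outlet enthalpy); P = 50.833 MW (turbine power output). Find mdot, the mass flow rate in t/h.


mdot = P * 1000 / (h_in - h_out)
mdot = 50.833 * 1000 / (2762.7 - 2342.8)
mdot = 121.0598 kg/s
Convert: 121.0598 kg/s * 3.6 = 435.82 t/h
mdot = 435.82 t/h


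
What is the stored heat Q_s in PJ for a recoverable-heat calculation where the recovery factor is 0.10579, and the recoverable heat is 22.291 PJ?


Q_s = Q_rec / RF
Q_s = 22.291 / 0.10579
Q_s = 210.71 PJ


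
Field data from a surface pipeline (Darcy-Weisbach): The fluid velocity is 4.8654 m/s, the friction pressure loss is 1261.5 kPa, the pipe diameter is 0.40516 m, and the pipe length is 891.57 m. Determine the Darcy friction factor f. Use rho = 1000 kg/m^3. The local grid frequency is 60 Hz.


f = dP*1000 / ((L/D)*(rho*vel^2/2))
f = 1261.5*1000 / ((891.57/0.40516)*(1000*4.8654^2/2))
f = 0.048434


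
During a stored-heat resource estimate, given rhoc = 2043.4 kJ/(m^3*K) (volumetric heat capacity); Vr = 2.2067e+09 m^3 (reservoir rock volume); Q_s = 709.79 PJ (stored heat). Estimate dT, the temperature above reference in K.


dT = Q_s * 1e12 / (Vr * rhoc)
dT = 709.79 * 1e12 / (2.2067e+09 * 2043.4)
dT = 157.41 K


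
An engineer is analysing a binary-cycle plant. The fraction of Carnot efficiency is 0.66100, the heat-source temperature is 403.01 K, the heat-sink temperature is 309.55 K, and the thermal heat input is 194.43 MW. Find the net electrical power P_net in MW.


Step 1: eta = (1 - Tc/Th)*f = (1 - 309.55/403.01)*0.661 = 0.1532891
Step 2: P_net = eta * Q_in = 0.1532891 * 194.43 = 29.804 MW
P_net = 29.804 MW


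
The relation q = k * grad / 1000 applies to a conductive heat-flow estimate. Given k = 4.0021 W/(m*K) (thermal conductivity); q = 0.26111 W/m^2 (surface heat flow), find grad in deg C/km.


grad = q * 1000 / k
grad = 0.26111 * 1000 / 4.0021
grad = 65.243 deg C/km


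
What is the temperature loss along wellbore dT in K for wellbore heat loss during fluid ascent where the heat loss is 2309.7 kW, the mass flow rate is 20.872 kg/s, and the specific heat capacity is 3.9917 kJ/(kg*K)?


dT = Q_loss / (mdot * cp)
dT = 2309.7 / (20.872 * 3.9917)
dT = 27.723 K


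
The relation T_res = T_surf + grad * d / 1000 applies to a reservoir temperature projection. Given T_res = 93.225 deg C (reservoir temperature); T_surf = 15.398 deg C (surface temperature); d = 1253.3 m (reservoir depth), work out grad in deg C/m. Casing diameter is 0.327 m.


grad = (T_res - T_surf) / d * 1000
grad = (93.225 - 15.398) / 1253.3 * 1000
grad = 62.09766 deg C/km
Convert: 62.09766 deg C/km * 0.001 = 0.062098 deg C/m
grad = 0.062098 deg C/m


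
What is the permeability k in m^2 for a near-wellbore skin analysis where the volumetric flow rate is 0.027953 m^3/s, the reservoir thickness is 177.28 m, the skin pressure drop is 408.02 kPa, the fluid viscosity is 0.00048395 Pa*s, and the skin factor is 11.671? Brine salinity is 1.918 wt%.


k = S*q*mu / (2*pi*dP_s*1000*hr)
k = 11.671*0.027953*0.00048395 / (2*pi*408.02*1000*177.28)
k = 3.4739e-13 m^2


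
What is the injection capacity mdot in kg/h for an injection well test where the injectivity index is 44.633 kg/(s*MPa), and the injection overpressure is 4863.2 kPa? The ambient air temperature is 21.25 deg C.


mdot = II * dP / 1000
mdot = 44.633 * 4863.2 / 1000
mdot = 217.0592 kg/s
Convert: 217.0592 kg/s * 3600.0 = 7.8141e+05 kg/h
mdot = 7.8141e+05 kg/h


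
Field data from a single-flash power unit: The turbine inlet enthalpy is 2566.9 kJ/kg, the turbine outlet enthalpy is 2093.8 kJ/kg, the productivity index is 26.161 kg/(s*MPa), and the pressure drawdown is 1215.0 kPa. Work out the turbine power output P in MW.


Step 1: mdot = PI * dP / 1000 = 26.161 * 1215.0 / 1000 = 31.78561 kg/s
Step 2: P = mdot*(h_in - h_out)/1000 = 31.78561*(2566.9 - 2093.8)/1000 = 15.038 MW
P = 15.038 MW


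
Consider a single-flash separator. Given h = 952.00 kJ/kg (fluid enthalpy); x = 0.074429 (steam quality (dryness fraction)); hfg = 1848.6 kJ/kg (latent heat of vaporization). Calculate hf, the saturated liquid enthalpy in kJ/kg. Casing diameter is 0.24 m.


hf = h - x * hfg
hf = 952.00 - 0.074429 * 1848.6
hf = 814.41 kJ/kg


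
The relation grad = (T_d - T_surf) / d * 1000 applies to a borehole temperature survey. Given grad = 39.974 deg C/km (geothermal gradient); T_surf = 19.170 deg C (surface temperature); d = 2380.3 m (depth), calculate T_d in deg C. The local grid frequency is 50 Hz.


T_d = T_surf + grad * d / 1000
T_d = 19.170 + 39.974 * 2380.3 / 1000
T_d = 114.32 deg C


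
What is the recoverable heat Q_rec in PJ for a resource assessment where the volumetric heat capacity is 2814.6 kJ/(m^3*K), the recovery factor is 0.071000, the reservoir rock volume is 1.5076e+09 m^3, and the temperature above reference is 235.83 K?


Step 1: Q_s = Vr*rhoc*dT/1e12 = 1.5076e+09*2814.6*235.83/1e12 = 1000.695 PJ
Step 2: Q_rec = Q_s * RF = 1000.695 * 0.071 = 71.049 PJ
Q_rec = 71.049 PJ


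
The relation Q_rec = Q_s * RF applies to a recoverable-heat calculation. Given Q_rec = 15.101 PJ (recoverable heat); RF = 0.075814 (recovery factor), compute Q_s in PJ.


Q_s = Q_rec / RF
Q_s = 15.101 / 0.075814
Q_s = 199.18 PJ


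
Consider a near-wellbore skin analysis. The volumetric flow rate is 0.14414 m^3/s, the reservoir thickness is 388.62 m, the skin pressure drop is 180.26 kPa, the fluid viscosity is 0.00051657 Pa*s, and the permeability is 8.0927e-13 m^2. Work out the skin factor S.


S = dP_s * 1000 * 2*pi*k*hr / (q*mu)
S = 180.26 * 1000 * 2*pi*8.0927e-13*388.62 / (0.14414*0.00051657)
S = 4.7839


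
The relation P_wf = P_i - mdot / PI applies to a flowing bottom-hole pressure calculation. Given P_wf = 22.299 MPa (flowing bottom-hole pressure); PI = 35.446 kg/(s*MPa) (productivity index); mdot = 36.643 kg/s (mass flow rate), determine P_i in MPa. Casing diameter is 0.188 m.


P_i = P_wf + mdot / PI
P_i = 22.299 + 36.643 / 35.446
P_i = 23.333 MPa


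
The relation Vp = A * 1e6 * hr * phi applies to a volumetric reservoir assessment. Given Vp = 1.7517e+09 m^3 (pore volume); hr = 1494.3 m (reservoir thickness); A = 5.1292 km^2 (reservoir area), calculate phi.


phi = Vp / (A * 1e6 * hr)
phi = 1.7517e+09 / (5.1292 * 1e6 * 1494.3)
phi = 0.22855


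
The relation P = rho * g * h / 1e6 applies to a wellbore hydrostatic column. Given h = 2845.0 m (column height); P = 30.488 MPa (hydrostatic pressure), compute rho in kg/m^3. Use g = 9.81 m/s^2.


rho = P * 1e6 / (g * h)
rho = 30.488 * 1e6 / (9.81 * 2845.0)
rho = 1092.4 kg/m^3


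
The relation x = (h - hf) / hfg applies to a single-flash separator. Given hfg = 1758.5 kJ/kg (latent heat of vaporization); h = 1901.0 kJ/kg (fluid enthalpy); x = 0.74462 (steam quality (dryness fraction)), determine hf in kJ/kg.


hf = h - x * hfg
hf = 1901.0 - 0.74462 * 1758.5
hf = 591.59 kJ/kg


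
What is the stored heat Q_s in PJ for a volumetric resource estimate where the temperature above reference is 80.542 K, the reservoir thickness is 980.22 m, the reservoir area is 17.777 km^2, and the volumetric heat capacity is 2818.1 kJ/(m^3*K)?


Step 1: Vr = A*1e6*hr = 17.777*1e6*980.22 = 1.742537e+10 m^3
Step 2: Q_s = Vr*rhoc*dT/1e12 = 1.742537e+10*2818.1*80.542/1e12 = 3955.1 PJ
Q_s = 3955.1 PJ


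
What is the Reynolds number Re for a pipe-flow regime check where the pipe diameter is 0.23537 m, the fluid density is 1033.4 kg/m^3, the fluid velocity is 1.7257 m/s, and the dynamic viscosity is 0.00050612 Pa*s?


Re = rho * vel * D / mu
Re = 1033.4 * 1.7257 * 0.23537 / 0.00050612
Re = 8.2934e+05


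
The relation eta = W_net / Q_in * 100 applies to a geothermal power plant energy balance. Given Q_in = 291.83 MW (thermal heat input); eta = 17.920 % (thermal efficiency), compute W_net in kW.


W_net = eta / 100 * Q_in
W_net = 17.920 / 100 * 291.83
W_net = 52.29594 MW
Convert: 52.29594 MW * 1000.0 = 52296 kW
W_net = 52296 kW


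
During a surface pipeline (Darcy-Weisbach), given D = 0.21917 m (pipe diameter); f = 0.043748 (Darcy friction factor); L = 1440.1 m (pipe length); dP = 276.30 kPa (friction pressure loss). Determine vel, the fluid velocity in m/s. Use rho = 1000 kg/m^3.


vel = sqrt(dP*1000*2*D / (f*L*rho))
vel = sqrt(276.30*1000*2*0.21917 / (0.043748*1440.1*1000))
vel = 1.3865 m/s


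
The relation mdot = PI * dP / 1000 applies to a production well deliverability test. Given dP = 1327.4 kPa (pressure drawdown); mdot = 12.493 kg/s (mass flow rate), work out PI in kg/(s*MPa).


PI = mdot * 1000 / dP
PI = 12.493 * 1000 / 1327.4
PI = 9.4116 kg/(s*MPa)


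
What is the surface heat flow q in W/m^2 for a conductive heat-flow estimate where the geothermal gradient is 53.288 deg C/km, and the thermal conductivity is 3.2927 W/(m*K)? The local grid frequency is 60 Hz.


q = k * grad / 1000
q = 3.2927 * 53.288 / 1000
q = 0.17546 W/m^2


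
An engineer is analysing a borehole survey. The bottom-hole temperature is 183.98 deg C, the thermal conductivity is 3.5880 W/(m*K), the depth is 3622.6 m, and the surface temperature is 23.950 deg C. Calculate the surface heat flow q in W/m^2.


Step 1: grad = (T_d - T_surf)/d * 1000 = (183.98 - 23.95)/3622.6 * 1000 = 44.17545 deg C/km
Step 2: q = k * grad / 1000 = 3.588 * 44.17545 / 1000 = 0.15850 W/m^2
q = 0.15850 W/m^2


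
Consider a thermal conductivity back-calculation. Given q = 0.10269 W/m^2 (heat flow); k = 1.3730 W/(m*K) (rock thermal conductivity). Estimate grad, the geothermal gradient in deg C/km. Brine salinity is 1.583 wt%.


grad = q / k * 1000
grad = 0.10269 / 1.3730 * 1000
grad = 74.792 deg C/km


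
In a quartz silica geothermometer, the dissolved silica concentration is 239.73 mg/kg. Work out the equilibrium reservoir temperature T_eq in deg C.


T_eq = 1309 / (5.19 - log10(SiO2)) - 273.15
T_eq = 1309 / (5.19 - log10(239.73)) - 273.15
T_eq = 192.64 deg C


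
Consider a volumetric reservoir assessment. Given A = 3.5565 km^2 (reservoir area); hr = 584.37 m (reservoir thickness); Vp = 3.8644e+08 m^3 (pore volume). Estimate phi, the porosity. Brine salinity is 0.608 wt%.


phi = Vp / (A * 1e6 * hr)
phi = 3.8644e+08 / (3.5565 * 1e6 * 584.37)
phi = 0.18594


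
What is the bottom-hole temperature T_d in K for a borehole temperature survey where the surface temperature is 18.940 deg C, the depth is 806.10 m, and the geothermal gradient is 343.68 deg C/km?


T_d = T_surf + grad * d / 1000
T_d = 18.940 + 343.68 * 806.10 / 1000
T_d = 295.9804 deg C
Convert to K: 295.9804 + 273.15 = 569.13 K
T_d = 569.13 K


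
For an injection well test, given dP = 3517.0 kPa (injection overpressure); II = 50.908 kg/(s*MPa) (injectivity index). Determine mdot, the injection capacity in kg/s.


mdot = II * dP / 1000
mdot = 50.908 * 3517.0 / 1000
mdot = 179.04 kg/s


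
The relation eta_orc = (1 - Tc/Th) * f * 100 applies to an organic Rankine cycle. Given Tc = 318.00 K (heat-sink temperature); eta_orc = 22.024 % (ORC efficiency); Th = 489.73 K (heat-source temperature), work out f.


f = (eta_orc/100) / (1 - Tc/Th)
f = (22.024/100) / (1 - 318.00/489.73)
f = 0.62807


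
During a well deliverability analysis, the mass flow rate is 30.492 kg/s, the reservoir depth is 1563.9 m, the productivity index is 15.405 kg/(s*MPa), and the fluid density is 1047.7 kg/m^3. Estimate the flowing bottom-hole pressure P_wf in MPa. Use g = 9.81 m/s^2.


Step 1: P_i = rho*g*h/1e6 = 1047.7*9.81*1563.9/1e6 = 16.07367 MPa
Step 2: P_wf = P_i - mdot/PI = 16.07367 - 30.492/15.405 = 14.094 MPa
P_wf = 14.094 MPa


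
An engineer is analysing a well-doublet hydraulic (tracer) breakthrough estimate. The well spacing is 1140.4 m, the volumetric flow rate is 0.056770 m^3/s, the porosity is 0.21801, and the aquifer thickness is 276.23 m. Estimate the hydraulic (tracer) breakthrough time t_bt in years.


t_bt = pi * hr * phi * L^2 / (3 * Qv) / (365.25*86400)
t_bt = pi * 276.23 * 0.21801 * 1140.4^2 / (3 * 0.056770) / (365.25*86400)
t_bt = 45.779 years


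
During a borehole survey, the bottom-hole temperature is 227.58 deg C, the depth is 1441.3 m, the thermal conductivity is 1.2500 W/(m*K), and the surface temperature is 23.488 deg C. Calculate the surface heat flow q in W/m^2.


Step 1: grad = (T_d - T_surf)/d * 1000 = (227.58 - 23.488)/1441.3 * 1000 = 141.6027 deg C/km
Step 2: q = k * grad / 1000 = 1.25 * 141.6027 / 1000 = 0.17700 W/m^2
q = 0.17700 W/m^2


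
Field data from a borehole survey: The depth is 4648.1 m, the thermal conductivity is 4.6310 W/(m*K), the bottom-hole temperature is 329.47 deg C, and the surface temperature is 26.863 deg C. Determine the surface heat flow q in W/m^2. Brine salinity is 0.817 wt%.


Step 1: grad = (T_d - T_surf)/d * 1000 = (329.47 - 26.863)/4648.1 * 1000 = 65.10338 deg C/km
Step 2: q = k * grad / 1000 = 4.631 * 65.10338 / 1000 = 0.30149 W/m^2
q = 0.30149 W/m^2


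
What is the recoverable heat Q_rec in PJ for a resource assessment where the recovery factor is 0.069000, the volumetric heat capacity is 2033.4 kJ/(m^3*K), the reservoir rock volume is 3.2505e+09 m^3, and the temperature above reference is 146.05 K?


Step 1: Q_s = Vr*rhoc*dT/1e12 = 3.2505e+09*2033.4*146.05/1e12 = 965.3272 PJ
Step 2: Q_rec = Q_s * RF = 965.3272 * 0.069 = 66.608 PJ
Q_rec = 66.608 PJ


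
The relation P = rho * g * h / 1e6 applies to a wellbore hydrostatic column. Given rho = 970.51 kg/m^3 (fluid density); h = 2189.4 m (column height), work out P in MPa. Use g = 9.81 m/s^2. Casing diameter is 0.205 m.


P = rho * g * h / 1e6
P = 970.51 * 9.81 * 2189.4 / 1e6
P = 20.845 MPa


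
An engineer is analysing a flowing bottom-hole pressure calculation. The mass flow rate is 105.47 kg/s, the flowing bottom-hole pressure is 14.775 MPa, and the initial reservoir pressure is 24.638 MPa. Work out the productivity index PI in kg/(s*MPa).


PI = mdot / (P_i - P_wf)
PI = 105.47 / (24.638 - 14.775)
PI = 10.694 kg/(s*MPa)


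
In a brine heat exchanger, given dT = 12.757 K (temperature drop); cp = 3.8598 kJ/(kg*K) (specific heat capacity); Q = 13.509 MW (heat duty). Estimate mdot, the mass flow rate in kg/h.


mdot = Q * 1000 / (cp * dT)
mdot = 13.509 * 1000 / (3.8598 * 12.757)
mdot = 274.3531 kg/s
Convert: 274.3531 kg/s * 3600.0 = 9.8767e+05 kg/h
mdot = 9.8767e+05 kg/h


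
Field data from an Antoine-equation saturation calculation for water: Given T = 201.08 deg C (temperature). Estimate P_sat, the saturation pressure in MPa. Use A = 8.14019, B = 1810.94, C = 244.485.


P_sat = 10^(A - B/(C + T)) / 760 * 0.101325
P_sat = 10^(8.14019 - 1810.94/(244.485 + 201.08)) / 760 * 0.101325
P_sat = 1.5875 MPa


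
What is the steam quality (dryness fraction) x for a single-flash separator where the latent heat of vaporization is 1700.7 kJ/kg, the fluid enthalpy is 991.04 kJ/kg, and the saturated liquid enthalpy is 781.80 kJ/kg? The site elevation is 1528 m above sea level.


x = (h - hf) / hfg
x = (991.04 - 781.80) / 1700.7
x = 0.12303


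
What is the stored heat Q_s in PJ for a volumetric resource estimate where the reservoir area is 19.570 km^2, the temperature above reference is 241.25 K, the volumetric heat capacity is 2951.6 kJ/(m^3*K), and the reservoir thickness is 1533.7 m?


Step 1: Vr = A*1e6*hr = 19.57*1e6*1533.7 = 3.001451e+10 m^3
Step 2: Q_s = Vr*rhoc*dT/1e12 = 3.001451e+10*2951.6*241.25/1e12 = 21373 PJ
Q_s = 21373 PJ


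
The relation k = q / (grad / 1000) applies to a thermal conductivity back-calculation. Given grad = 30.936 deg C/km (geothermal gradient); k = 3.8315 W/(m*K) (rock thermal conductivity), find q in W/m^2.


q = k * grad / 1000
q = 3.8315 * 30.936 / 1000
q = 0.11853 W/m^2


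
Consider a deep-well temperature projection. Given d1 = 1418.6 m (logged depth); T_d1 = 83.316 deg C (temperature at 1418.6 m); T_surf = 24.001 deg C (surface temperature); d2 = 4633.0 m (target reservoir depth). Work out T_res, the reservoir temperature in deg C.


Step 1: grad = (T_d1 - T_surf)/d1 * 1000 = (83.316 - 24.001)/1418.6 * 1000 = 41.81235 deg C/km
Step 2: T_res = T_surf + grad*d2/1000 = 24.001 + 41.81235*4633.0/1000 = 217.72 deg C
T_res = 217.72 deg C


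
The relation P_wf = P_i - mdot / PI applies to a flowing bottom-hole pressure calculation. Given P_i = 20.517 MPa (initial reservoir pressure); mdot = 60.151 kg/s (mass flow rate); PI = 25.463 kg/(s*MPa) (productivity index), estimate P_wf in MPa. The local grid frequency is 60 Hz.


P_wf = P_i - mdot / PI
P_wf = 20.517 - 60.151 / 25.463
P_wf = 18.155 MPa


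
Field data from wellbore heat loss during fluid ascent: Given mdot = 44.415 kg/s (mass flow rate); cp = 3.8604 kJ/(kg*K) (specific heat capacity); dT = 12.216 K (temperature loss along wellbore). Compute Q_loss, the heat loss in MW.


Q_loss = mdot * cp * dT
Q_loss = 44.415 * 3.8604 * 12.216
Q_loss = 2094.551 kW
Convert: 2094.551 kW * 0.001 = 2.0946 MW
Q_loss = 2.0946 MW


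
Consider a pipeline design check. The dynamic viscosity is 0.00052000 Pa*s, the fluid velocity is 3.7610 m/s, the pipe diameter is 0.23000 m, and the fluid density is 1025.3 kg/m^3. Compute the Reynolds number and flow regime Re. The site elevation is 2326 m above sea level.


Step 1: Re = rho*vel*D/mu = 1025.3*3.761*0.23/0.00052 = 1.7056e+06
Step 2: Re = 1.7056e+06 > 4000, so flow is turbulent.
Re = 1.7056e+06 (turbulent)


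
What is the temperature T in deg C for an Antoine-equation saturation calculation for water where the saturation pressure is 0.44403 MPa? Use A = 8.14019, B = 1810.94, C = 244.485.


T = B / (A - log10(P_sat * 760 / 0.101325)) - C
T = 1810.94 / (8.14019 - log10(0.44403 * 760 / 0.101325)) - 244.485
T = 147.69 deg C


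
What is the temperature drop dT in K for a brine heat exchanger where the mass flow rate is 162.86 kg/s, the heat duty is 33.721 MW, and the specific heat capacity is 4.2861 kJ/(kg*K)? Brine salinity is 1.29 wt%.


dT = Q * 1000 / (mdot * cp)
dT = 33.721 * 1000 / (162.86 * 4.2861)
dT = 48.309 K


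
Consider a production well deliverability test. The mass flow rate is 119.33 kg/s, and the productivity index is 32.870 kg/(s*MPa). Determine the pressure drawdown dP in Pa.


dP = mdot * 1000 / PI
dP = 119.33 * 1000 / 32.870
dP = 3630.362 kPa
Convert: 3630.362 kPa * 1000.0 = 3.6304e+06 Pa
dP = 3.6304e+06 Pa


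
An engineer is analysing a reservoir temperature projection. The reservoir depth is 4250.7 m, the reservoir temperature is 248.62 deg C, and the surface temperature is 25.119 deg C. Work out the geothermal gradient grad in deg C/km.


grad = (T_res - T_surf) / d * 1000
grad = (248.62 - 25.119) / 4250.7 * 1000
grad = 52.580 deg C/km


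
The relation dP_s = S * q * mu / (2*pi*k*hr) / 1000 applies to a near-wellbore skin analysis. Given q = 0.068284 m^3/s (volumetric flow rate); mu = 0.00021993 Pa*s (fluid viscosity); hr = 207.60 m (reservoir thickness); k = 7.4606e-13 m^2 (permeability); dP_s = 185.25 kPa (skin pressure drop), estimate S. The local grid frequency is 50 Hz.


S = dP_s * 1000 * 2*pi*k*hr / (q*mu)
S = 185.25 * 1000 * 2*pi*7.4606e-13*207.60 / (0.068284*0.00021993)
S = 12.004


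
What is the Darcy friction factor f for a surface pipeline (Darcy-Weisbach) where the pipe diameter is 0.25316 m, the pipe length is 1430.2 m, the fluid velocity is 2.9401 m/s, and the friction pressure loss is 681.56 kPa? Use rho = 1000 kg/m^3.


f = dP*1000 / ((L/D)*(rho*vel^2/2))
f = 681.56*1000 / ((1430.2/0.25316)*(1000*2.9401^2/2))
f = 0.027913


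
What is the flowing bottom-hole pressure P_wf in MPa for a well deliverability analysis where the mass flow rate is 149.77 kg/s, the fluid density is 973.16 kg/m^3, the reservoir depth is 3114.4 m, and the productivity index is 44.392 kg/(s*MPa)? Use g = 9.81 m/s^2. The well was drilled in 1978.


Step 1: P_i = rho*g*h/1e6 = 973.16*9.81*3114.4/1e6 = 29.73224 MPa
Step 2: P_wf = P_i - mdot/PI = 29.73224 - 149.77/44.392 = 26.358 MPa
P_wf = 26.358 MPa
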